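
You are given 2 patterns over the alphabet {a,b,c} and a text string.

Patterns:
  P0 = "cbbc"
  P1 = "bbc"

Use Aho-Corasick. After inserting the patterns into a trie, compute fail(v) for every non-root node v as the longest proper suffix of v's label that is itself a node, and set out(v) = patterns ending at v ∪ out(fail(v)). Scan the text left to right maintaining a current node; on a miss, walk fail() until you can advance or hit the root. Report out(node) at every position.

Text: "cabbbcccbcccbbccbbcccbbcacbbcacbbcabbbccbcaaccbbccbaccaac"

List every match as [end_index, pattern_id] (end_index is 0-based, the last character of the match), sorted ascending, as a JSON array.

Build:
Trie (insert patterns):
  n0 'ε': b→5 c→1
  n1 'c': b→2
  n2 'cb': b→3
  n3 'cbb': c→4
  n4 'cbbc': ·  [P0 ends]
  n5 'b': b→6
  n6 'bb': c→7
  n7 'bbc': ·  [P1 ends]

Failure links (BFS by depth):
  fail(1) 'c': from fail(0)=0 chase 'c': 0 ⇒ 0;  out=∅∪out(0)=∅
  fail(5) 'b': from fail(0)=0 chase 'b': 0 ⇒ 0;  out=∅∪out(0)=∅
  fail(2) 'cb': from fail(1)=0 chase 'b': 0 ⇒ 5;  out=∅∪out(5)=∅
  fail(6) 'bb': from fail(5)=0 chase 'b': 0 ⇒ 5;  out=∅∪out(5)=∅
  fail(3) 'cbb': from fail(2)=5 chase 'b': 5 ⇒ 6;  out=∅∪out(6)=∅
  fail(7) 'bbc': from fail(6)=5 chase 'c': 5→0 ⇒ 1;  out={1}∪out(1)={1}
  fail(4) 'cbbc': from fail(3)=6 chase 'c': 6 ⇒ 7;  out={0}∪out(7)={0,1}

Text stream:
pos 0 'c': at 1
pos 1 'a': at 0 ·f
pos 2 'b': at 5
pos 3 'b': at 6
pos 4 'b': at 6 ·f
pos 5 'c': at 7  ** P1@[3:5]
pos 6 'c': at 1 ·f
pos 7 'c': at 1 ·f
pos 8 'b': at 2
pos 9 'c': at 1 ·f
pos 10 'c': at 1 ·f
pos 11 'c': at 1 ·f
pos 12 'b': at 2
pos 13 'b': at 3
pos 14 'c': at 4  ** P0@[11:14],P1@[12:14]
pos 15 'c': at 1 ·f
pos 16 'b': at 2
pos 17 'b': at 3
pos 18 'c': at 4  ** P0@[15:18],P1@[16:18]
pos 19 'c': at 1 ·f
pos 20 'c': at 1 ·f
pos 21 'b': at 2
pos 22 'b': at 3
pos 23 'c': at 4  ** P0@[20:23],P1@[21:23]
pos 24 'a': at 0 ·f
pos 25 'c': at 1
pos 26 'b': at 2
pos 27 'b': at 3
pos 28 'c': at 4  ** P0@[25:28],P1@[26:28]
pos 29 'a': at 0 ·f
pos 30 'c': at 1
pos 31 'b': at 2
pos 32 'b': at 3
pos 33 'c': at 4  ** P0@[30:33],P1@[31:33]
pos 34 'a': at 0 ·f
pos 35 'b': at 5
pos 36 'b': at 6
pos 37 'b': at 6 ·f
pos 38 'c': at 7  ** P1@[36:38]
pos 39 'c': at 1 ·f
pos 40 'b': at 2
pos 41 'c': at 1 ·f
pos 42 'a': at 0 ·f
pos 43 'a': at 0
pos 44 'c': at 1
pos 45 'c': at 1 ·f
pos 46 'b': at 2
pos 47 'b': at 3
pos 48 'c': at 4  ** P0@[45:48],P1@[46:48]
pos 49 'c': at 1 ·f
pos 50 'b': at 2
pos 51 'a': at 0 ·f
pos 52 'c': at 1
pos 53 'c': at 1 ·f
pos 54 'a': at 0 ·f
pos 55 'a': at 0
pos 56 'c': at 1

All matches (sorted): [[5,1],[14,0],[14,1],[18,0],[18,1],[23,0],[23,1],[28,0],[28,1],[33,0],[33,1],[38,1],[48,0],[48,1]]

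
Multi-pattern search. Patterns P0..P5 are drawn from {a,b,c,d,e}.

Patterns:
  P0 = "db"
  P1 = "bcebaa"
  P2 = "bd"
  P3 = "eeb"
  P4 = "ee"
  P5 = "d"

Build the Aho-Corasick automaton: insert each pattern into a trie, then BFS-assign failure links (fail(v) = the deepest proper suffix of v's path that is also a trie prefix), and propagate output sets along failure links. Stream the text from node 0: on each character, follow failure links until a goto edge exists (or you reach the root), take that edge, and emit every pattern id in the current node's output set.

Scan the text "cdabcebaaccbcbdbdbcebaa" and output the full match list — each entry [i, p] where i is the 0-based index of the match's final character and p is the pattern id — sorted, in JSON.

Build:
Trie (insert patterns):
  0='ε' goto b→3 d→1 e→10
  1='d' goto b→2  [P5 ends]
  2='db' goto ·  [P0 ends]
  3='b' goto c→4 d→9
  4='bc' goto e→5
  5='bce' goto b→6
  6='bceb' goto a→7
  7='bceba' goto a→8
  8='bcebaa' goto ·  [P1 ends]
  9='bd' goto ·  [P2 ends]
  10='e' goto e→11
  11='ee' goto b→12  [P4 ends]
  12='eeb' goto ·  [P3 ends]

BFS fail/out derivation:
  n1('d'): parent n0 fail=0; on 'd' 0 → fail=0;  out {5}∪∅={5}
  n3('b'): parent n0 fail=0; on 'b' 0 → fail=0;  out ∅∪∅=∅
  n10('e'): parent n0 fail=0; on 'e' 0 → fail=0;  out ∅∪∅=∅
  n2('db'): parent n1 fail=0; on 'b' 0 → fail=3;  out {0}∪∅={0}
  n4('bc'): parent n3 fail=0; on 'c' 0 → fail=0;  out ∅∪∅=∅
  n9('bd'): parent n3 fail=0; on 'd' 0 → fail=1;  out {2}∪{5}={2,5}
  n11('ee'): parent n10 fail=0; on 'e' 0 → fail=10;  out {4}∪∅={4}
  n5('bce'): parent n4 fail=0; on 'e' 0 → fail=10;  out ∅∪∅=∅
  n12('eeb'): parent n11 fail=10; on 'b' 10→0 → fail=3;  out {3}∪∅={3}
  n6('bceb'): parent n5 fail=10; on 'b' 10→0 → fail=3;  out ∅∪∅=∅
  n7('bceba'): parent n6 fail=3; on 'a' 3→0 → fail=0;  out ∅∪∅=∅
  n8('bcebaa'): parent n7 fail=0; on 'a' 0 → fail=0;  out {1}∪∅={1}

Run:
i=0 'c': node 0→0
i=1 'd': node 0→1  emit P5@[1:1]
i=2 'a': node 1→0 (via fail)
i=3 'b': node 0→3
i=4 'c': node 3→4
i=5 'e': node 4→5
i=6 'b': node 5→6
i=7 'a': node 6→7
i=8 'a': node 7→8  emit P1@[3:8]
i=9 'c': node 8→0 (via fail)
i=10 'c': node 0→0
i=11 'b': node 0→3
i=12 'c': node 3→4
i=13 'b': node 4→3 (via fail)
i=14 'd': node 3→9  emit P2@[13:14],P5@[14:14]
i=15 'b': node 9→2 (via fail)  emit P0@[14:15]
i=16 'd': node 2→9 (via fail)  emit P2@[15:16],P5@[16:16]
i=17 'b': node 9→2 (via fail)  emit P0@[16:17]
i=18 'c': node 2→4 (via fail)
i=19 'e': node 4→5
i=20 'b': node 5→6
i=21 'a': node 6→7
i=22 'a': node 7→8  emit P1@[17:22]

Result: [[1,5],[8,1],[14,2],[14,5],[15,0],[16,2],[16,5],[17,0],[22,1]]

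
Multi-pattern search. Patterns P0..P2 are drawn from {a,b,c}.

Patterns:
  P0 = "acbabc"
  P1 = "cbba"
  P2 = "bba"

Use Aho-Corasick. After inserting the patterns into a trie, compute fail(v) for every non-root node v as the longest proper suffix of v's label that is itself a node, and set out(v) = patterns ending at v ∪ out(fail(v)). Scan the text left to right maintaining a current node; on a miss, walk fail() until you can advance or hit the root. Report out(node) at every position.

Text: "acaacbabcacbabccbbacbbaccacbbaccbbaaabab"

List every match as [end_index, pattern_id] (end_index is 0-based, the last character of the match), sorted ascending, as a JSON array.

Build automaton:
Trie (insert patterns):
  0='ε' goto a→1 b→11 c→7
  1='a' goto c→2
  2='ac' goto b→3
  3='acb' goto a→4
  4='acba' goto b→5
  5='acbab' goto c→6
  6='acbabc' goto ·  ←P0
  7='c' goto b→8
  8='cb' goto b→9
  9='cbb' goto a→10
  10='cbba' goto ·  ←P1
  11='b' goto b→12
  12='bb' goto a→13
  13='bba' goto ·  ←P2

Failure links (BFS by depth):
  fail(1) 'a': from fail(0)=0 chase 'a': 0 ⇒ 0;  out=∅∪out(0)=∅
  fail(7) 'c': from fail(0)=0 chase 'c': 0 ⇒ 0;  out=∅∪out(0)=∅
  fail(11) 'b': from fail(0)=0 chase 'b': 0 ⇒ 0;  out=∅∪out(0)=∅
  fail(2) 'ac': from fail(1)=0 chase 'c': 0 ⇒ 7;  out=∅∪out(7)=∅
  fail(8) 'cb': from fail(7)=0 chase 'b': 0 ⇒ 11;  out=∅∪out(11)=∅
  fail(12) 'bb': from fail(11)=0 chase 'b': 0 ⇒ 11;  out=∅∪out(11)=∅
  fail(3) 'acb': from fail(2)=7 chase 'b': 7 ⇒ 8;  out=∅∪out(8)=∅
  fail(9) 'cbb': from fail(8)=11 chase 'b': 11 ⇒ 12;  out=∅∪out(12)=∅
  fail(13) 'bba': from fail(12)=11 chase 'a': 11→0 ⇒ 1;  out={2}∪out(1)={2}
  fail(4) 'acba': from fail(3)=8 chase 'a': 8→11→0 ⇒ 1;  out=∅∪out(1)=∅
  fail(10) 'cbba': from fail(9)=12 chase 'a': 12 ⇒ 13;  out={1}∪out(13)={1,2}
  fail(5) 'acbab': from fail(4)=1 chase 'b': 1→0 ⇒ 11;  out=∅∪out(11)=∅
  fail(6) 'acbabc': from fail(5)=11 chase 'c': 11→0 ⇒ 7;  out={0}∪out(7)={0}

Text stream:
i=0 'a': node 0→1
i=1 'c': node 1→2
i=2 'a': node 2→1 (via fail)
i=3 'a': node 1→1 (via fail)
i=4 'c': node 1→2
i=5 'b': node 2→3
i=6 'a': node 3→4
i=7 'b': node 4→5
i=8 'c': node 5→6  → match P0@[3:8]
i=9 'a': node 6→1 (via fail)
i=10 'c': node 1→2
i=11 'b': node 2→3
i=12 'a': node 3→4
i=13 'b': node 4→5
i=14 'c': node 5→6  → match P0@[9:14]
i=15 'c': node 6→7 (via fail)
i=16 'b': node 7→8
i=17 'b': node 8→9
i=18 'a': node 9→10  → match P1@[15:18],P2@[16:18]
i=19 'c': node 10→2 (via fail)
i=20 'b': node 2→3
i=21 'b': node 3→9 (via fail)
i=22 'a': node 9→10  → match P1@[19:22],P2@[20:22]
i=23 'c': node 10→2 (via fail)
i=24 'c': node 2→7 (via fail)
i=25 'a': node 7→1 (via fail)
i=26 'c': node 1→2
i=27 'b': node 2→3
i=28 'b': node 3→9 (via fail)
i=29 'a': node 9→10  → match P1@[26:29],P2@[27:29]
i=30 'c': node 10→2 (via fail)
i=31 'c': node 2→7 (via fail)
i=32 'b': node 7→8
i=33 'b': node 8→9
i=34 'a': node 9→10  → match P1@[31:34],P2@[32:34]
i=35 'a': node 10→1 (via fail)
i=36 'a': node 1→1 (via fail)
i=37 'b': node 1→11 (via fail)
i=38 'a': node 11→1 (via fail)
i=39 'b': node 1→11 (via fail)

Result: [[8,0],[14,0],[18,1],[18,2],[22,1],[22,2],[29,1],[29,2],[34,1],[34,2]]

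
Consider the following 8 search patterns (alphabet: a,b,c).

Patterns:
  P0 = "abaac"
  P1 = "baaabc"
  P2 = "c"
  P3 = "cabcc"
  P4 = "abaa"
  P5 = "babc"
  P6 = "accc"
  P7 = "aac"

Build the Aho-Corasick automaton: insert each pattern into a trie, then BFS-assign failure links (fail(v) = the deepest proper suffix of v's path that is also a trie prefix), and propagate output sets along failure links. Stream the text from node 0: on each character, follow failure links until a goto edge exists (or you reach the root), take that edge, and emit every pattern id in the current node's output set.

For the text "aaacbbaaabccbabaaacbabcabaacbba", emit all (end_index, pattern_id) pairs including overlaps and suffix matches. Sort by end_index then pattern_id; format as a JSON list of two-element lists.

Construct AC machine:
Trie (insert patterns):
  n0 'ε': a→1 b→6 c→12
  n1 'a': a→22 b→2 c→19
  n2 'ab': a→3
  n3 'aba': a→4
  n4 'abaa': c→5  ←P4
  n5 'abaac': ·  ←P0
  n6 'b': a→7
  n7 'ba': a→8 b→17
  n8 'baa': a→9
  n9 'baaa': b→10
  n10 'baaab': c→11
  n11 'baaabc': ·  ←P1
  n12 'c': a→13  ←P2
  n13 'ca': b→14
  n14 'cab': c→15
  n15 'cabc': c→16
  n16 'cabcc': ·  ←P3
  n17 'bab': c→18
  n18 'babc': ·  ←P5
  n19 'ac': c→20
  n20 'acc': c→21
  n21 'accc': ·  ←P6
  n22 'aa': c→23
  n23 'aac': ·  ←P7

Failure links (BFS by depth):
  n1('a'): parent n0 fail=0; on 'a' 0 → fail=0;  out ∅∪∅=∅
  n6('b'): parent n0 fail=0; on 'b' 0 → fail=0;  out ∅∪∅=∅
  n12('c'): parent n0 fail=0; on 'c' 0 → fail=0;  out {2}∪∅={2}
  n2('ab'): parent n1 fail=0; on 'b' 0 → fail=6;  out ∅∪∅=∅
  n7('ba'): parent n6 fail=0; on 'a' 0 → fail=1;  out ∅∪∅=∅
  n13('ca'): parent n12 fail=0; on 'a' 0 → fail=1;  out ∅∪∅=∅
  n19('ac'): parent n1 fail=0; on 'c' 0 → fail=12;  out ∅∪{2}={2}
  n22('aa'): parent n1 fail=0; on 'a' 0 → fail=1;  out ∅∪∅=∅
  n3('aba'): parent n2 fail=6; on 'a' 6 → fail=7;  out ∅∪∅=∅
  n8('baa'): parent n7 fail=1; on 'a' 1 → fail=22;  out ∅∪∅=∅
  n14('cab'): parent n13 fail=1; on 'b' 1 → fail=2;  out ∅∪∅=∅
  n17('bab'): parent n7 fail=1; on 'b' 1 → fail=2;  out ∅∪∅=∅
  n20('acc'): parent n19 fail=12; on 'c' 12→0 → fail=12;  out ∅∪{2}={2}
  n23('aac'): parent n22 fail=1; on 'c' 1 → fail=19;  out {7}∪{2}={2,7}
  n4('abaa'): parent n3 fail=7; on 'a' 7 → fail=8;  out {4}∪∅={4}
  n9('baaa'): parent n8 fail=22; on 'a' 22→1 → fail=22;  out ∅∪∅=∅
  n15('cabc'): parent n14 fail=2; on 'c' 2→6→0 → fail=12;  out ∅∪{2}={2}
  n18('babc'): parent n17 fail=2; on 'c' 2→6→0 → fail=12;  out {5}∪{2}={2,5}
  n21('accc'): parent n20 fail=12; on 'c' 12→0 → fail=12;  out {6}∪{2}={2,6}
  n5('abaac'): parent n4 fail=8; on 'c' 8→22 → fail=23;  out {0}∪{2,7}={0,2,7}
  n10('baaab'): parent n9 fail=22; on 'b' 22→1 → fail=2;  out ∅∪∅=∅
  n16('cabcc'): parent n15 fail=12; on 'c' 12→0 → fail=12;  out {3}∪{2}={2,3}
  n11('baaabc'): parent n10 fail=2; on 'c' 2→6→0 → fail=12;  out {1}∪{2}={1,2}

Run:
[0] read 'a'  n0⇒n1
[1] read 'a'  n1⇒n22
[2] read 'a'  n22⇒n22 (fail-walked)
[3] read 'c'  n22⇒n23  emit P2@[3:3],P7@[1:3]
[4] read 'b'  n23⇒n6 (fail-walked)
[5] read 'b'  n6⇒n6 (fail-walked)
[6] read 'a'  n6⇒n7
[7] read 'a'  n7⇒n8
[8] read 'a'  n8⇒n9
[9] read 'b'  n9⇒n10
[10] read 'c'  n10⇒n11  emit P1@[5:10],P2@[10:10]
[11] read 'c'  n11⇒n12 (fail-walked)  emit P2@[11:11]
[12] read 'b'  n12⇒n6 (fail-walked)
[13] read 'a'  n6⇒n7
[14] read 'b'  n7⇒n17
[15] read 'a'  n17⇒n3 (fail-walked)
[16] read 'a'  n3⇒n4  emit P4@[13:16]
[17] read 'a'  n4⇒n9 (fail-walked)
[18] read 'c'  n9⇒n23 (fail-walked)  emit P2@[18:18],P7@[16:18]
[19] read 'b'  n23⇒n6 (fail-walked)
[20] read 'a'  n6⇒n7
[21] read 'b'  n7⇒n17
[22] read 'c'  n17⇒n18  emit P2@[22:22],P5@[19:22]
[23] read 'a'  n18⇒n13 (fail-walked)
[24] read 'b'  n13⇒n14
[25] read 'a'  n14⇒n3 (fail-walked)
[26] read 'a'  n3⇒n4  emit P4@[23:26]
[27] read 'c'  n4⇒n5  emit P0@[23:27],P2@[27:27],P7@[25:27]
[28] read 'b'  n5⇒n6 (fail-walked)
[29] read 'b'  n6⇒n6 (fail-walked)
[30] read 'a'  n6⇒n7

Result: [[3,2],[3,7],[10,1],[10,2],[11,2],[16,4],[18,2],[18,7],[22,2],[22,5],[26,4],[27,0],[27,2],[27,7]]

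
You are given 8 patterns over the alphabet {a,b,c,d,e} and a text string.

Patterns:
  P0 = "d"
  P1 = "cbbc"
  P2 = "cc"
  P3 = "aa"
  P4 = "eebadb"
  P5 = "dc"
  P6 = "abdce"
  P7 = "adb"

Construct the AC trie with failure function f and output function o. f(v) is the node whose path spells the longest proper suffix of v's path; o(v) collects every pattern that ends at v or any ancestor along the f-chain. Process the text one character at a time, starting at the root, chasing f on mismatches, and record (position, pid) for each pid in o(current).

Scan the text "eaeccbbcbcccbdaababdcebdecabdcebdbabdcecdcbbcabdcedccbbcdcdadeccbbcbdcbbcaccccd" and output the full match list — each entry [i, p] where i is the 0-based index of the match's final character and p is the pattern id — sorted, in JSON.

Construct AC machine:
Trie nodes:
  n0 'ε': a→7 c→2 d→1 e→9
  n1 'd': c→15  ←P0
  n2 'c': b→3 c→6
  n3 'cb': b→4
  n4 'cbb': c→5
  n5 'cbbc': ·  ←P1
  n6 'cc': ·  ←P2
  n7 'a': a→8 b→16 d→20
  n8 'aa': ·  ←P3
  n9 'e': e→10
  n10 'ee': b→11
  n11 'eeb': a→12
  n12 'eeba': d→13
  n13 'eebad': b→14
  n14 'eebadb': ·  ←P4
  n15 'dc': ·  ←P5
  n16 'ab': d→17
  n17 'abd': c→18
  n18 'abdc': e→19
  n19 'abdce': ·  ←P6
  n20 'ad': b→21
  n21 'adb': ·  ←P7

Failure links (BFS by depth):
  fail(1) 'd': from fail(0)=0 chase 'd': 0 ⇒ 0;  out={0}∪out(0)={0}
  fail(2) 'c': from fail(0)=0 chase 'c': 0 ⇒ 0;  out=∅∪out(0)=∅
  fail(7) 'a': from fail(0)=0 chase 'a': 0 ⇒ 0;  out=∅∪out(0)=∅
  fail(9) 'e': from fail(0)=0 chase 'e': 0 ⇒ 0;  out=∅∪out(0)=∅
  fail(3) 'cb': from fail(2)=0 chase 'b': 0 ⇒ 0;  out=∅∪out(0)=∅
  fail(6) 'cc': from fail(2)=0 chase 'c': 0 ⇒ 2;  out={2}∪out(2)={2}
  fail(8) 'aa': from fail(7)=0 chase 'a': 0 ⇒ 7;  out={3}∪out(7)={3}
  fail(10) 'ee': from fail(9)=0 chase 'e': 0 ⇒ 9;  out=∅∪out(9)=∅
  fail(15) 'dc': from fail(1)=0 chase 'c': 0 ⇒ 2;  out={5}∪out(2)={5}
  fail(16) 'ab': from fail(7)=0 chase 'b': 0 ⇒ 0;  out=∅∪out(0)=∅
  fail(20) 'ad': from fail(7)=0 chase 'd': 0 ⇒ 1;  out=∅∪out(1)={0}
  fail(4) 'cbb': from fail(3)=0 chase 'b': 0 ⇒ 0;  out=∅∪out(0)=∅
  fail(11) 'eeb': from fail(10)=9 chase 'b': 9→0 ⇒ 0;  out=∅∪out(0)=∅
  fail(17) 'abd': from fail(16)=0 chase 'd': 0 ⇒ 1;  out=∅∪out(1)={0}
  fail(21) 'adb': from fail(20)=1 chase 'b': 1→0 ⇒ 0;  out={7}∪out(0)={7}
  fail(5) 'cbbc': from fail(4)=0 chase 'c': 0 ⇒ 2;  out={1}∪out(2)={1}
  fail(12) 'eeba': from fail(11)=0 chase 'a': 0 ⇒ 7;  out=∅∪out(7)=∅
  fail(18) 'abdc': from fail(17)=1 chase 'c': 1 ⇒ 15;  out=∅∪out(15)={5}
  fail(13) 'eebad': from fail(12)=7 chase 'd': 7 ⇒ 20;  out=∅∪out(20)={0}
  fail(19) 'abdce': from fail(18)=15 chase 'e': 15→2→0 ⇒ 9;  out={6}∪out(9)={6}
  fail(14) 'eebadb': from fail(13)=20 chase 'b': 20 ⇒ 21;  out={4}∪out(21)={4,7}

Scan:
i=0 'e': node 0→9
i=1 'a': node 9→7 (via fail)
i=2 'e': node 7→9 (via fail)
i=3 'c': node 9→2 (via fail)
i=4 'c': node 2→6  emit P2@[3:4]
i=5 'b': node 6→3 (via fail)
i=6 'b': node 3→4
i=7 'c': node 4→5  emit P1@[4:7]
i=8 'b': node 5→3 (via fail)
i=9 'c': node 3→2 (via fail)
i=10 'c': node 2→6  emit P2@[9:10]
i=11 'c': node 6→6 (via fail)  emit P2@[10:11]
i=12 'b': node 6→3 (via fail)
i=13 'd': node 3→1 (via fail)  emit P0@[13:13]
i=14 'a': node 1→7 (via fail)
i=15 'a': node 7→8  emit P3@[14:15]
i=16 'b': node 8→16 (via fail)
i=17 'a': node 16→7 (via fail)
i=18 'b': node 7→16
i=19 'd': node 16→17  emit P0@[19:19]
i=20 'c': node 17→18  emit P5@[19:20]
i=21 'e': node 18→19  emit P6@[17:21]
i=22 'b': node 19→0 (via fail)
i=23 'd': node 0→1  emit P0@[23:23]
i=24 'e': node 1→9 (via fail)
i=25 'c': node 9→2 (via fail)
i=26 'a': node 2→7 (via fail)
i=27 'b': node 7→16
i=28 'd': node 16→17  emit P0@[28:28]
i=29 'c': node 17→18  emit P5@[28:29]
i=30 'e': node 18→19  emit P6@[26:30]
i=31 'b': node 19→0 (via fail)
i=32 'd': node 0→1  emit P0@[32:32]
i=33 'b': node 1→0 (via fail)
i=34 'a': node 0→7
i=35 'b': node 7→16
i=36 'd': node 16→17  emit P0@[36:36]
i=37 'c': node 17→18  emit P5@[36:37]
i=38 'e': node 18→19  emit P6@[34:38]
i=39 'c': node 19→2 (via fail)
i=40 'd': node 2→1 (via fail)  emit P0@[40:40]
i=41 'c': node 1→15  emit P5@[40:41]
i=42 'b': node 15→3 (via fail)
i=43 'b': node 3→4
i=44 'c': node 4→5  emit P1@[41:44]
i=45 'a': node 5→7 (via fail)
i=46 'b': node 7→16
i=47 'd': node 16→17  emit P0@[47:47]
i=48 'c': node 17→18  emit P5@[47:48]
i=49 'e': node 18→19  emit P6@[45:49]
i=50 'd': node 19→1 (via fail)  emit P0@[50:50]
i=51 'c': node 1→15  emit P5@[50:51]
i=52 'c': node 15→6 (via fail)  emit P2@[51:52]
i=53 'b': node 6→3 (via fail)
i=54 'b': node 3→4
i=55 'c': node 4→5  emit P1@[52:55]
i=56 'd': node 5→1 (via fail)  emit P0@[56:56]
i=57 'c': node 1→15  emit P5@[56:57]
i=58 'd': node 15→1 (via fail)  emit P0@[58:58]
i=59 'a': node 1→7 (via fail)
i=60 'd': node 7→20  emit P0@[60:60]
i=61 'e': node 20→9 (via fail)
i=62 'c': node 9→2 (via fail)
i=63 'c': node 2→6  emit P2@[62:63]
i=64 'b': node 6→3 (via fail)
i=65 'b': node 3→4
i=66 'c': node 4→5  emit P1@[63:66]
i=67 'b': node 5→3 (via fail)
i=68 'd': node 3→1 (via fail)  emit P0@[68:68]
i=69 'c': node 1→15  emit P5@[68:69]
i=70 'b': node 15→3 (via fail)
i=71 'b': node 3→4
i=72 'c': node 4→5  emit P1@[69:72]
i=73 'a': node 5→7 (via fail)
i=74 'c': node 7→2 (via fail)
i=75 'c': node 2→6  emit P2@[74:75]
i=76 'c': node 6→6 (via fail)  emit P2@[75:76]
i=77 'c': node 6→6 (via fail)  emit P2@[76:77]
i=78 'd': node 6→1 (via fail)  emit P0@[78:78]

All matches (sorted): [[4,2],[7,1],[10,2],[11,2],[13,0],[15,3],[19,0],[20,5],[21,6],[23,0],[28,0],[29,5],[30,6],[32,0],[36,0],[37,5],[38,6],[40,0],[41,5],[44,1],[47,0],[48,5],[49,6],[50,0],[51,5],[52,2],[55,1],[56,0],[57,5],[58,0],[60,0],[63,2],[66,1],[68,0],[69,5],[72,1],[75,2],[76,2],[77,2],[78,0]]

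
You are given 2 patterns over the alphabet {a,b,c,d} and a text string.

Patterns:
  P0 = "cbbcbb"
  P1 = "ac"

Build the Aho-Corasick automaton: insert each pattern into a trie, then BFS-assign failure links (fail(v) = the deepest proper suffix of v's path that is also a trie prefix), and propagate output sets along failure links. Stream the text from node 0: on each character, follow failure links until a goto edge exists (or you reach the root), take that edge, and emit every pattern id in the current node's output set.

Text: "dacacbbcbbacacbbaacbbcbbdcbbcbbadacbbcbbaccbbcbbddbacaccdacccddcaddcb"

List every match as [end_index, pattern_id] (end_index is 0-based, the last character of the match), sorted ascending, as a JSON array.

Build automaton:
Trie nodes:
  n0 'ε': a→7 c→1
  n1 'c': b→2
  n2 'cb': b→3
  n3 'cbb': c→4
  n4 'cbbc': b→5
  n5 'cbbcb': b→6
  n6 'cbbcbb': ·  [P0 ends]
  n7 'a': c→8
  n8 'ac': ·  [P1 ends]

BFS fail/out derivation:
  n1('c'): parent n0 fail=0; on 'c' 0 → fail=0;  out ∅∪∅=∅
  n7('a'): parent n0 fail=0; on 'a' 0 → fail=0;  out ∅∪∅=∅
  n2('cb'): parent n1 fail=0; on 'b' 0 → fail=0;  out ∅∪∅=∅
  n8('ac'): parent n7 fail=0; on 'c' 0 → fail=1;  out {1}∪∅={1}
  n3('cbb'): parent n2 fail=0; on 'b' 0 → fail=0;  out ∅∪∅=∅
  n4('cbbc'): parent n3 fail=0; on 'c' 0 → fail=1;  out ∅∪∅=∅
  n5('cbbcb'): parent n4 fail=1; on 'b' 1 → fail=2;  out ∅∪∅=∅
  n6('cbbcbb'): parent n5 fail=2; on 'b' 2 → fail=3;  out {0}∪∅={0}

Text stream:
[0] read 'd'  n0⇒n0
[1] read 'a'  n0⇒n7
[2] read 'c'  n7⇒n8  emit P1@[1:2]
[3] read 'a'  n8⇒n7 ·f
[4] read 'c'  n7⇒n8  emit P1@[3:4]
[5] read 'b'  n8⇒n2 ·f
[6] read 'b'  n2⇒n3
[7] read 'c'  n3⇒n4
[8] read 'b'  n4⇒n5
[9] read 'b'  n5⇒n6  emit P0@[4:9]
[10] read 'a'  n6⇒n7 ·f
[11] read 'c'  n7⇒n8  emit P1@[10:11]
[12] read 'a'  n8⇒n7 ·f
[13] read 'c'  n7⇒n8  emit P1@[12:13]
[14] read 'b'  n8⇒n2 ·f
[15] read 'b'  n2⇒n3
[16] read 'a'  n3⇒n7 ·f
[17] read 'a'  n7⇒n7 ·f
[18] read 'c'  n7⇒n8  emit P1@[17:18]
[19] read 'b'  n8⇒n2 ·f
[20] read 'b'  n2⇒n3
[21] read 'c'  n3⇒n4
[22] read 'b'  n4⇒n5
[23] read 'b'  n5⇒n6  emit P0@[18:23]
[24] read 'd'  n6⇒n0 ·f
[25] read 'c'  n0⇒n1
[26] read 'b'  n1⇒n2
[27] read 'b'  n2⇒n3
[28] read 'c'  n3⇒n4
[29] read 'b'  n4⇒n5
[30] read 'b'  n5⇒n6  emit P0@[25:30]
[31] read 'a'  n6⇒n7 ·f
[32] read 'd'  n7⇒n0 ·f
[33] read 'a'  n0⇒n7
[34] read 'c'  n7⇒n8  emit P1@[33:34]
[35] read 'b'  n8⇒n2 ·f
[36] read 'b'  n2⇒n3
[37] read 'c'  n3⇒n4
[38] read 'b'  n4⇒n5
[39] read 'b'  n5⇒n6  emit P0@[34:39]
[40] read 'a'  n6⇒n7 ·f
[41] read 'c'  n7⇒n8  emit P1@[40:41]
[42] read 'c'  n8⇒n1 ·f
[43] read 'b'  n1⇒n2
[44] read 'b'  n2⇒n3
[45] read 'c'  n3⇒n4
[46] read 'b'  n4⇒n5
[47] read 'b'  n5⇒n6  emit P0@[42:47]
[48] read 'd'  n6⇒n0 ·f
[49] read 'd'  n0⇒n0
[50] read 'b'  n0⇒n0
[51] read 'a'  n0⇒n7
[52] read 'c'  n7⇒n8  emit P1@[51:52]
[53] read 'a'  n8⇒n7 ·f
[54] read 'c'  n7⇒n8  emit P1@[53:54]
[55] read 'c'  n8⇒n1 ·f
[56] read 'd'  n1⇒n0 ·f
[57] read 'a'  n0⇒n7
[58] read 'c'  n7⇒n8  emit P1@[57:58]
[59] read 'c'  n8⇒n1 ·f
[60] read 'c'  n1⇒n1 ·f
[61] read 'd'  n1⇒n0 ·f
[62] read 'd'  n0⇒n0
[63] read 'c'  n0⇒n1
[64] read 'a'  n1⇒n7 ·f
[65] read 'd'  n7⇒n0 ·f
[66] read 'd'  n0⇒n0
[67] read 'c'  n0⇒n1
[68] read 'b'  n1⇒n2

Matches: [[2,1],[4,1],[9,0],[11,1],[13,1],[18,1],[23,0],[30,0],[34,1],[39,0],[41,1],[47,0],[52,1],[54,1],[58,1]]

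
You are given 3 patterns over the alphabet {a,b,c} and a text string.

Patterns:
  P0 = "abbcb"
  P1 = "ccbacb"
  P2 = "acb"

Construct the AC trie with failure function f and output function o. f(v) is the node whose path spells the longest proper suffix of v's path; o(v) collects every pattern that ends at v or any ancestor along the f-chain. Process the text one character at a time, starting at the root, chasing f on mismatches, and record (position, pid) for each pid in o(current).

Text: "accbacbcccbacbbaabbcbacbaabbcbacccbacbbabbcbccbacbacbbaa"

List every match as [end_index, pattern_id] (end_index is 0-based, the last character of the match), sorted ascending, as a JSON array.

Build automaton:
Trie (insert patterns):
  n0 'ε': a→1 c→6
  n1 'a': b→2 c→12
  n2 'ab': b→3
  n3 'abb': c→4
  n4 'abbc': b→5
  n5 'abbcb': ·  ←P0
  n6 'c': c→7
  n7 'cc': b→8
  n8 'ccb': a→9
  n9 'ccba': c→10
  n10 'ccbac': b→11
  n11 'ccbacb': ·  ←P1
  n12 'ac': b→13
  n13 'acb': ·  ←P2

BFS fail/out derivation:
  n1('a'): parent n0 fail=0; on 'a' 0 → fail=0;  out ∅∪∅=∅
  n6('c'): parent n0 fail=0; on 'c' 0 → fail=0;  out ∅∪∅=∅
  n2('ab'): parent n1 fail=0; on 'b' 0 → fail=0;  out ∅∪∅=∅
  n7('cc'): parent n6 fail=0; on 'c' 0 → fail=6;  out ∅∪∅=∅
  n12('ac'): parent n1 fail=0; on 'c' 0 → fail=6;  out ∅∪∅=∅
  n3('abb'): parent n2 fail=0; on 'b' 0 → fail=0;  out ∅∪∅=∅
  n8('ccb'): parent n7 fail=6; on 'b' 6→0 → fail=0;  out ∅∪∅=∅
  n13('acb'): parent n12 fail=6; on 'b' 6→0 → fail=0;  out {2}∪∅={2}
  n4('abbc'): parent n3 fail=0; on 'c' 0 → fail=6;  out ∅∪∅=∅
  n9('ccba'): parent n8 fail=0; on 'a' 0 → fail=1;  out ∅∪∅=∅
  n5('abbcb'): parent n4 fail=6; on 'b' 6→0 → fail=0;  out {0}∪∅={0}
  n10('ccbac'): parent n9 fail=1; on 'c' 1 → fail=12;  out ∅∪∅=∅
  n11('ccbacb'): parent n10 fail=12; on 'b' 12 → fail=13;  out {1}∪{2}={1,2}

Scan:
i=0 'a': node 0→1
i=1 'c': node 1→12
i=2 'c': node 12→7 ·f
i=3 'b': node 7→8
i=4 'a': node 8→9
i=5 'c': node 9→10
i=6 'b': node 10→11  ** P1@[1:6],P2@[4:6]
i=7 'c': node 11→6 ·f
i=8 'c': node 6→7
i=9 'c': node 7→7 ·f
i=10 'b': node 7→8
i=11 'a': node 8→9
i=12 'c': node 9→10
i=13 'b': node 10→11  ** P1@[8:13],P2@[11:13]
i=14 'b': node 11→0 ·f
i=15 'a': node 0→1
i=16 'a': node 1→1 ·f
i=17 'b': node 1→2
i=18 'b': node 2→3
i=19 'c': node 3→4
i=20 'b': node 4→5  ** P0@[16:20]
i=21 'a': node 5→1 ·f
i=22 'c': node 1→12
i=23 'b': node 12→13  ** P2@[21:23]
i=24 'a': node 13→1 ·f
i=25 'a': node 1→1 ·f
i=26 'b': node 1→2
i=27 'b': node 2→3
i=28 'c': node 3→4
i=29 'b': node 4→5  ** P0@[25:29]
i=30 'a': node 5→1 ·f
i=31 'c': node 1→12
i=32 'c': node 12→7 ·f
i=33 'c': node 7→7 ·f
i=34 'b': node 7→8
i=35 'a': node 8→9
i=36 'c': node 9→10
i=37 'b': node 10→11  ** P1@[32:37],P2@[35:37]
i=38 'b': node 11→0 ·f
i=39 'a': node 0→1
i=40 'b': node 1→2
i=41 'b': node 2→3
i=42 'c': node 3→4
i=43 'b': node 4→5  ** P0@[39:43]
i=44 'c': node 5→6 ·f
i=45 'c': node 6→7
i=46 'b': node 7→8
i=47 'a': node 8→9
i=48 'c': node 9→10
i=49 'b': node 10→11  ** P1@[44:49],P2@[47:49]
i=50 'a': node 11→1 ·f
i=51 'c': node 1→12
i=52 'b': node 12→13  ** P2@[50:52]
i=53 'b': node 13→0 ·f
i=54 'a': node 0→1
i=55 'a': node 1→1 ·f

Matches: [[6,1],[6,2],[13,1],[13,2],[20,0],[23,2],[29,0],[37,1],[37,2],[43,0],[49,1],[49,2],[52,2]]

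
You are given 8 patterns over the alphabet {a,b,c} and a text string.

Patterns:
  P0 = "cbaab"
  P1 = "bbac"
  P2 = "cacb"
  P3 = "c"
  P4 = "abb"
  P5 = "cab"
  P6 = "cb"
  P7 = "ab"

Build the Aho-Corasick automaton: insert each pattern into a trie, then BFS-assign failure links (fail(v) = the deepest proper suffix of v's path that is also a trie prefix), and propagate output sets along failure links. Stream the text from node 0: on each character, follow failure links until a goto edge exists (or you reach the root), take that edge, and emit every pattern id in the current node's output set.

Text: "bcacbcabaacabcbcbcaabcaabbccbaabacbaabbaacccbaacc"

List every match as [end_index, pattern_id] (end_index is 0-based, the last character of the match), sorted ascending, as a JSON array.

Build automaton:
Trie nodes:
  n0 'ε': a→13 b→6 c→1
  n1 'c': a→10 b→2  ←P3
  n2 'cb': a→3  ←P6
  n3 'cba': a→4
  n4 'cbaa': b→5
  n5 'cbaab': ·  ←P0
  n6 'b': b→7
  n7 'bb': a→8
  n8 'bba': c→9
  n9 'bbac': ·  ←P1
  n10 'ca': b→16 c→11
  n11 'cac': b→12
  n12 'cacb': ·  ←P2
  n13 'a': b→14
  n14 'ab': b→15  ←P7
  n15 'abb': ·  ←P4
  n16 'cab': ·  ←P5

Failure links (BFS by depth):
  n1('c'): parent n0 fail=0; on 'c' 0 → fail=0;  out {3}∪∅={3}
  n6('b'): parent n0 fail=0; on 'b' 0 → fail=0;  out ∅∪∅=∅
  n13('a'): parent n0 fail=0; on 'a' 0 → fail=0;  out ∅∪∅=∅
  n2('cb'): parent n1 fail=0; on 'b' 0 → fail=6;  out {6}∪∅={6}
  n7('bb'): parent n6 fail=0; on 'b' 0 → fail=6;  out ∅∪∅=∅
  n10('ca'): parent n1 fail=0; on 'a' 0 → fail=13;  out ∅∪∅=∅
  n14('ab'): parent n13 fail=0; on 'b' 0 → fail=6;  out {7}∪∅={7}
  n3('cba'): parent n2 fail=6; on 'a' 6→0 → fail=13;  out ∅∪∅=∅
  n8('bba'): parent n7 fail=6; on 'a' 6→0 → fail=13;  out ∅∪∅=∅
  n11('cac'): parent n10 fail=13; on 'c' 13→0 → fail=1;  out ∅∪{3}={3}
  n15('abb'): parent n14 fail=6; on 'b' 6 → fail=7;  out {4}∪∅={4}
  n16('cab'): parent n10 fail=13; on 'b' 13 → fail=14;  out {5}∪{7}={5,7}
  n4('cbaa'): parent n3 fail=13; on 'a' 13→0 → fail=13;  out ∅∪∅=∅
  n9('bbac'): parent n8 fail=13; on 'c' 13→0 → fail=1;  out {1}∪{3}={1,3}
  n12('cacb'): parent n11 fail=1; on 'b' 1 → fail=2;  out {2}∪{6}={2,6}
  n5('cbaab'): parent n4 fail=13; on 'b' 13 → fail=14;  out {0}∪{7}={0,7}

Text stream:
i=0 'b': node 0→6
i=1 'c': node 6→1 (fail-walked)  → match P3@[1:1]
i=2 'a': node 1→10
i=3 'c': node 10→11  → match P3@[3:3]
i=4 'b': node 11→12  → match P2@[1:4],P6@[3:4]
i=5 'c': node 12→1 (fail-walked)  → match P3@[5:5]
i=6 'a': node 1→10
i=7 'b': node 10→16  → match P5@[5:7],P7@[6:7]
i=8 'a': node 16→13 (fail-walked)
i=9 'a': node 13→13 (fail-walked)
i=10 'c': node 13→1 (fail-walked)  → match P3@[10:10]
i=11 'a': node 1→10
i=12 'b': node 10→16  → match P5@[10:12],P7@[11:12]
i=13 'c': node 16→1 (fail-walked)  → match P3@[13:13]
i=14 'b': node 1→2  → match P6@[13:14]
i=15 'c': node 2→1 (fail-walked)  → match P3@[15:15]
i=16 'b': node 1→2  → match P6@[15:16]
i=17 'c': node 2→1 (fail-walked)  → match P3@[17:17]
i=18 'a': node 1→10
i=19 'a': node 10→13 (fail-walked)
i=20 'b': node 13→14  → match P7@[19:20]
i=21 'c': node 14→1 (fail-walked)  → match P3@[21:21]
i=22 'a': node 1→10
i=23 'a': node 10→13 (fail-walked)
i=24 'b': node 13→14  → match P7@[23:24]
i=25 'b': node 14→15  → match P4@[23:25]
i=26 'c': node 15→1 (fail-walked)  → match P3@[26:26]
i=27 'c': node 1→1 (fail-walked)  → match P3@[27:27]
i=28 'b': node 1→2  → match P6@[27:28]
i=29 'a': node 2→3
i=30 'a': node 3→4
i=31 'b': node 4→5  → match P0@[27:31],P7@[30:31]
i=32 'a': node 5→13 (fail-walked)
i=33 'c': node 13→1 (fail-walked)  → match P3@[33:33]
i=34 'b': node 1→2  → match P6@[33:34]
i=35 'a': node 2→3
i=36 'a': node 3→4
i=37 'b': node 4→5  → match P0@[33:37],P7@[36:37]
i=38 'b': node 5→15 (fail-walked)  → match P4@[36:38]
i=39 'a': node 15→8 (fail-walked)
i=40 'a': node 8→13 (fail-walked)
i=41 'c': node 13→1 (fail-walked)  → match P3@[41:41]
i=42 'c': node 1→1 (fail-walked)  → match P3@[42:42]
i=43 'c': node 1→1 (fail-walked)  → match P3@[43:43]
i=44 'b': node 1→2  → match P6@[43:44]
i=45 'a': node 2→3
i=46 'a': node 3→4
i=47 'c': node 4→1 (fail-walked)  → match P3@[47:47]
i=48 'c': node 1→1 (fail-walked)  → match P3@[48:48]

Matches: [[1,3],[3,3],[4,2],[4,6],[5,3],[7,5],[7,7],[10,3],[12,5],[12,7],[13,3],[14,6],[15,3],[16,6],[17,3],[20,7],[21,3],[24,7],[25,4],[26,3],[27,3],[28,6],[31,0],[31,7],[33,3],[34,6],[37,0],[37,7],[38,4],[41,3],[42,3],[43,3],[44,6],[47,3],[48,3]]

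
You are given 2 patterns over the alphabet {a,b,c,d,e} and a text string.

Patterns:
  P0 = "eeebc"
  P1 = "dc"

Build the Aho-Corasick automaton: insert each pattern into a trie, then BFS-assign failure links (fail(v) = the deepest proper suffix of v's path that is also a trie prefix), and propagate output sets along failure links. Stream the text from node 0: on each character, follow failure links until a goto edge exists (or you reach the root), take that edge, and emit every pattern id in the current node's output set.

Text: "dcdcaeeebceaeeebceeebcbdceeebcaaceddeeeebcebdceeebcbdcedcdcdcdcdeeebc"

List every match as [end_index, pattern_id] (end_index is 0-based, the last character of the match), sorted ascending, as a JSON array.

Construct AC machine:
Trie (insert patterns):
  0='ε' goto d→6 e→1
  1='e' goto e→2
  2='ee' goto e→3
  3='eee' goto b→4
  4='eeeb' goto c→5
  5='eeebc' goto ·  [P0 ends]
  6='d' goto c→7
  7='dc' goto ·  [P1 ends]

Failure links (BFS by depth):
  n1('e'): parent n0 fail=0; on 'e' 0 → fail=0;  out ∅∪∅=∅
  n6('d'): parent n0 fail=0; on 'd' 0 → fail=0;  out ∅∪∅=∅
  n2('ee'): parent n1 fail=0; on 'e' 0 → fail=1;  out ∅∪∅=∅
  n7('dc'): parent n6 fail=0; on 'c' 0 → fail=0;  out {1}∪∅={1}
  n3('eee'): parent n2 fail=1; on 'e' 1 → fail=2;  out ∅∪∅=∅
  n4('eeeb'): parent n3 fail=2; on 'b' 2→1→0 → fail=0;  out ∅∪∅=∅
  n5('eeebc'): parent n4 fail=0; on 'c' 0 → fail=0;  out {0}∪∅={0}

Run:
pos 0 'd': at 6
pos 1 'c': at 7  emit P1@[0:1]
pos 2 'd': at 6 (fail-walked)
pos 3 'c': at 7  emit P1@[2:3]
pos 4 'a': at 0 (fail-walked)
pos 5 'e': at 1
pos 6 'e': at 2
pos 7 'e': at 3
pos 8 'b': at 4
pos 9 'c': at 5  emit P0@[5:9]
pos 10 'e': at 1 (fail-walked)
pos 11 'a': at 0 (fail-walked)
pos 12 'e': at 1
pos 13 'e': at 2
pos 14 'e': at 3
pos 15 'b': at 4
pos 16 'c': at 5  emit P0@[12:16]
pos 17 'e': at 1 (fail-walked)
pos 18 'e': at 2
pos 19 'e': at 3
pos 20 'b': at 4
pos 21 'c': at 5  emit P0@[17:21]
pos 22 'b': at 0 (fail-walked)
pos 23 'd': at 6
pos 24 'c': at 7  emit P1@[23:24]
pos 25 'e': at 1 (fail-walked)
pos 26 'e': at 2
pos 27 'e': at 3
pos 28 'b': at 4
pos 29 'c': at 5  emit P0@[25:29]
pos 30 'a': at 0 (fail-walked)
pos 31 'a': at 0
pos 32 'c': at 0
pos 33 'e': at 1
pos 34 'd': at 6 (fail-walked)
pos 35 'd': at 6 (fail-walked)
pos 36 'e': at 1 (fail-walked)
pos 37 'e': at 2
pos 38 'e': at 3
pos 39 'e': at 3 (fail-walked)
pos 40 'b': at 4
pos 41 'c': at 5  emit P0@[37:41]
pos 42 'e': at 1 (fail-walked)
pos 43 'b': at 0 (fail-walked)
pos 44 'd': at 6
pos 45 'c': at 7  emit P1@[44:45]
pos 46 'e': at 1 (fail-walked)
pos 47 'e': at 2
pos 48 'e': at 3
pos 49 'b': at 4
pos 50 'c': at 5  emit P0@[46:50]
pos 51 'b': at 0 (fail-walked)
pos 52 'd': at 6
pos 53 'c': at 7  emit P1@[52:53]
pos 54 'e': at 1 (fail-walked)
pos 55 'd': at 6 (fail-walked)
pos 56 'c': at 7  emit P1@[55:56]
pos 57 'd': at 6 (fail-walked)
pos 58 'c': at 7  emit P1@[57:58]
pos 59 'd': at 6 (fail-walked)
pos 60 'c': at 7  emit P1@[59:60]
pos 61 'd': at 6 (fail-walked)
pos 62 'c': at 7  emit P1@[61:62]
pos 63 'd': at 6 (fail-walked)
pos 64 'e': at 1 (fail-walked)
pos 65 'e': at 2
pos 66 'e': at 3
pos 67 'b': at 4
pos 68 'c': at 5  emit P0@[64:68]

Result: [[1,1],[3,1],[9,0],[16,0],[21,0],[24,1],[29,0],[41,0],[45,1],[50,0],[53,1],[56,1],[58,1],[60,1],[62,1],[68,0]]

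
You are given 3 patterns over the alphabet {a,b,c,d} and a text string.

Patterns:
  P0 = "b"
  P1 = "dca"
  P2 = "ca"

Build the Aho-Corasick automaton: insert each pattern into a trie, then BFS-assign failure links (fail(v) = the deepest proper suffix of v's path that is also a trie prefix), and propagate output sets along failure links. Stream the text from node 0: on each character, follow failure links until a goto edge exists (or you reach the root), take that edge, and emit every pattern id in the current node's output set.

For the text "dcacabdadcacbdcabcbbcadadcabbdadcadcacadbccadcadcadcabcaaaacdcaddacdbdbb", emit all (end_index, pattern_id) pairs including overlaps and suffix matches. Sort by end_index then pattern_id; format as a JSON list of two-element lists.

Build:
Trie nodes:
  0='ε' goto b→1 c→5 d→2
  1='b' goto ·  [P0 ends]
  2='d' goto c→3
  3='dc' goto a→4
  4='dca' goto ·  [P1 ends]
  5='c' goto a→6
  6='ca' goto ·  [P2 ends]

Failure links (BFS by depth):
  n1('b'): parent n0 fail=0; on 'b' 0 → fail=0;  out {0}∪∅={0}
  n2('d'): parent n0 fail=0; on 'd' 0 → fail=0;  out ∅∪∅=∅
  n5('c'): parent n0 fail=0; on 'c' 0 → fail=0;  out ∅∪∅=∅
  n3('dc'): parent n2 fail=0; on 'c' 0 → fail=5;  out ∅∪∅=∅
  n6('ca'): parent n5 fail=0; on 'a' 0 → fail=0;  out {2}∪∅={2}
  n4('dca'): parent n3 fail=5; on 'a' 5 → fail=6;  out {1}∪{2}={1,2}

Scan:
pos 0 'd': at 2
pos 1 'c': at 3
pos 2 'a': at 4  ** P1@[0:2],P2@[1:2]
pos 3 'c': at 5 ·f
pos 4 'a': at 6  ** P2@[3:4]
pos 5 'b': at 1 ·f  ** P0@[5:5]
pos 6 'd': at 2 ·f
pos 7 'a': at 0 ·f
pos 8 'd': at 2
pos 9 'c': at 3
pos 10 'a': at 4  ** P1@[8:10],P2@[9:10]
pos 11 'c': at 5 ·f
pos 12 'b': at 1 ·f  ** P0@[12:12]
pos 13 'd': at 2 ·f
pos 14 'c': at 3
pos 15 'a': at 4  ** P1@[13:15],P2@[14:15]
pos 16 'b': at 1 ·f  ** P0@[16:16]
pos 17 'c': at 5 ·f
pos 18 'b': at 1 ·f  ** P0@[18:18]
pos 19 'b': at 1 ·f  ** P0@[19:19]
pos 20 'c': at 5 ·f
pos 21 'a': at 6  ** P2@[20:21]
pos 22 'd': at 2 ·f
pos 23 'a': at 0 ·f
pos 24 'd': at 2
pos 25 'c': at 3
pos 26 'a': at 4  ** P1@[24:26],P2@[25:26]
pos 27 'b': at 1 ·f  ** P0@[27:27]
pos 28 'b': at 1 ·f  ** P0@[28:28]
pos 29 'd': at 2 ·f
pos 30 'a': at 0 ·f
pos 31 'd': at 2
pos 32 'c': at 3
pos 33 'a': at 4  ** P1@[31:33],P2@[32:33]
pos 34 'd': at 2 ·f
pos 35 'c': at 3
pos 36 'a': at 4  ** P1@[34:36],P2@[35:36]
pos 37 'c': at 5 ·f
pos 38 'a': at 6  ** P2@[37:38]
pos 39 'd': at 2 ·f
pos 40 'b': at 1 ·f  ** P0@[40:40]
pos 41 'c': at 5 ·f
pos 42 'c': at 5 ·f
pos 43 'a': at 6  ** P2@[42:43]
pos 44 'd': at 2 ·f
pos 45 'c': at 3
pos 46 'a': at 4  ** P1@[44:46],P2@[45:46]
pos 47 'd': at 2 ·f
pos 48 'c': at 3
pos 49 'a': at 4  ** P1@[47:49],P2@[48:49]
pos 50 'd': at 2 ·f
pos 51 'c': at 3
pos 52 'a': at 4  ** P1@[50:52],P2@[51:52]
pos 53 'b': at 1 ·f  ** P0@[53:53]
pos 54 'c': at 5 ·f
pos 55 'a': at 6  ** P2@[54:55]
pos 56 'a': at 0 ·f
pos 57 'a': at 0
pos 58 'a': at 0
pos 59 'c': at 5
pos 60 'd': at 2 ·f
pos 61 'c': at 3
pos 62 'a': at 4  ** P1@[60:62],P2@[61:62]
pos 63 'd': at 2 ·f
pos 64 'd': at 2 ·f
pos 65 'a': at 0 ·f
pos 66 'c': at 5
pos 67 'd': at 2 ·f
pos 68 'b': at 1 ·f  ** P0@[68:68]
pos 69 'd': at 2 ·f
pos 70 'b': at 1 ·f  ** P0@[70:70]
pos 71 'b': at 1 ·f  ** P0@[71:71]

Matches: [[2,1],[2,2],[4,2],[5,0],[10,1],[10,2],[12,0],[15,1],[15,2],[16,0],[18,0],[19,0],[21,2],[26,1],[26,2],[27,0],[28,0],[33,1],[33,2],[36,1],[36,2],[38,2],[40,0],[43,2],[46,1],[46,2],[49,1],[49,2],[52,1],[52,2],[53,0],[55,2],[62,1],[62,2],[68,0],[70,0],[71,0]]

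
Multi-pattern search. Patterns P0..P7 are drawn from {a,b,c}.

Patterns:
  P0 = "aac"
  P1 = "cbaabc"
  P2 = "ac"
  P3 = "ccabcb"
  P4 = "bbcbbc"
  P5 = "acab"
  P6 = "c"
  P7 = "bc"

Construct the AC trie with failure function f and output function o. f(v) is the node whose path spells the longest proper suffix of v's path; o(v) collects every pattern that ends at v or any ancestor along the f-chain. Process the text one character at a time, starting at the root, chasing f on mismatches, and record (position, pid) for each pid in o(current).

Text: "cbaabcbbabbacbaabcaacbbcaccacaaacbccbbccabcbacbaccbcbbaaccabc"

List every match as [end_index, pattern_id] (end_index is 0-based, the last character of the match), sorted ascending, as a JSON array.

Build:
Trie (insert patterns):
  0='ε' goto a→1 b→16 c→4
  1='a' goto a→2 c→10
  2='aa' goto c→3
  3='aac' goto ·  ←P0
  4='c' goto b→5 c→11  ←P6
  5='cb' goto a→6
  6='cba' goto a→7
  7='cbaa' goto b→8
  8='cbaab' goto c→9
  9='cbaabc' goto ·  ←P1
  10='ac' goto a→22  ←P2
  11='cc' goto a→12
  12='cca' goto b→13
  13='ccab' goto c→14
  14='ccabc' goto b→15
  15='ccabcb' goto ·  ←P3
  16='b' goto b→17 c→24
  17='bb' goto c→18
  18='bbc' goto b→19
  19='bbcb' goto b→20
  20='bbcbb' goto c→21
  21='bbcbbc' goto ·  ←P4
  22='aca' goto b→23
  23='acab' goto ·  ←P5
  24='bc' goto ·  ←P7

BFS fail/out derivation:
  fail(1) 'a': from fail(0)=0 chase 'a': 0 ⇒ 0;  out=∅∪out(0)=∅
  fail(4) 'c': from fail(0)=0 chase 'c': 0 ⇒ 0;  out={6}∪out(0)={6}
  fail(16) 'b': from fail(0)=0 chase 'b': 0 ⇒ 0;  out=∅∪out(0)=∅
  fail(2) 'aa': from fail(1)=0 chase 'a': 0 ⇒ 1;  out=∅∪out(1)=∅
  fail(5) 'cb': from fail(4)=0 chase 'b': 0 ⇒ 16;  out=∅∪out(16)=∅
  fail(10) 'ac': from fail(1)=0 chase 'c': 0 ⇒ 4;  out={2}∪out(4)={2,6}
  fail(11) 'cc': from fail(4)=0 chase 'c': 0 ⇒ 4;  out=∅∪out(4)={6}
  fail(17) 'bb': from fail(16)=0 chase 'b': 0 ⇒ 16;  out=∅∪out(16)=∅
  fail(24) 'bc': from fail(16)=0 chase 'c': 0 ⇒ 4;  out={7}∪out(4)={6,7}
  fail(3) 'aac': from fail(2)=1 chase 'c': 1 ⇒ 10;  out={0}∪out(10)={0,2,6}
  fail(6) 'cba': from fail(5)=16 chase 'a': 16→0 ⇒ 1;  out=∅∪out(1)=∅
  fail(12) 'cca': from fail(11)=4 chase 'a': 4→0 ⇒ 1;  out=∅∪out(1)=∅
  fail(18) 'bbc': from fail(17)=16 chase 'c': 16 ⇒ 24;  out=∅∪out(24)={6,7}
  fail(22) 'aca': from fail(10)=4 chase 'a': 4→0 ⇒ 1;  out=∅∪out(1)=∅
  fail(7) 'cbaa': from fail(6)=1 chase 'a': 1 ⇒ 2;  out=∅∪out(2)=∅
  fail(13) 'ccab': from fail(12)=1 chase 'b': 1→0 ⇒ 16;  out=∅∪out(16)=∅
  fail(19) 'bbcb': from fail(18)=24 chase 'b': 24→4 ⇒ 5;  out=∅∪out(5)=∅
  fail(23) 'acab': from fail(22)=1 chase 'b': 1→0 ⇒ 16;  out={5}∪out(16)={5}
  fail(8) 'cbaab': from fail(7)=2 chase 'b': 2→1→0 ⇒ 16;  out=∅∪out(16)=∅
  fail(14) 'ccabc': from fail(13)=16 chase 'c': 16 ⇒ 24;  out=∅∪out(24)={6,7}
  fail(20) 'bbcbb': from fail(19)=5 chase 'b': 5→16 ⇒ 17;  out=∅∪out(17)=∅
  fail(9) 'cbaabc': from fail(8)=16 chase 'c': 16 ⇒ 24;  out={1}∪out(24)={1,6,7}
  fail(15) 'ccabcb': from fail(14)=24 chase 'b': 24→4 ⇒ 5;  out={3}∪out(5)={3}
  fail(21) 'bbcbbc': from fail(20)=17 chase 'c': 17 ⇒ 18;  out={4}∪out(18)={4,6,7}

Run:
[0] read 'c'  n0⇒n4  → match P6@[0:0]
[1] read 'b'  n4⇒n5
[2] read 'a'  n5⇒n6
[3] read 'a'  n6⇒n7
[4] read 'b'  n7⇒n8
[5] read 'c'  n8⇒n9  → match P1@[0:5],P6@[5:5],P7@[4:5]
[6] read 'b'  n9⇒n5 (via fail)
[7] read 'b'  n5⇒n17 (via fail)
[8] read 'a'  n17⇒n1 (via fail)
[9] read 'b'  n1⇒n16 (via fail)
[10] read 'b'  n16⇒n17
[11] read 'a'  n17⇒n1 (via fail)
[12] read 'c'  n1⇒n10  → match P2@[11:12],P6@[12:12]
[13] read 'b'  n10⇒n5 (via fail)
[14] read 'a'  n5⇒n6
[15] read 'a'  n6⇒n7
[16] read 'b'  n7⇒n8
[17] read 'c'  n8⇒n9  → match P1@[12:17],P6@[17:17],P7@[16:17]
[18] read 'a'  n9⇒n1 (via fail)
[19] read 'a'  n1⇒n2
[20] read 'c'  n2⇒n3  → match P0@[18:20],P2@[19:20],P6@[20:20]
[21] read 'b'  n3⇒n5 (via fail)
[22] read 'b'  n5⇒n17 (via fail)
[23] read 'c'  n17⇒n18  → match P6@[23:23],P7@[22:23]
[24] read 'a'  n18⇒n1 (via fail)
[25] read 'c'  n1⇒n10  → match P2@[24:25],P6@[25:25]
[26] read 'c'  n10⇒n11 (via fail)  → match P6@[26:26]
[27] read 'a'  n11⇒n12
[28] read 'c'  n12⇒n10 (via fail)  → match P2@[27:28],P6@[28:28]
[29] read 'a'  n10⇒n22
[30] read 'a'  n22⇒n2 (via fail)
[31] read 'a'  n2⇒n2 (via fail)
[32] read 'c'  n2⇒n3  → match P0@[30:32],P2@[31:32],P6@[32:32]
[33] read 'b'  n3⇒n5 (via fail)
[34] read 'c'  n5⇒n24 (via fail)  → match P6@[34:34],P7@[33:34]
[35] read 'c'  n24⇒n11 (via fail)  → match P6@[35:35]
[36] read 'b'  n11⇒n5 (via fail)
[37] read 'b'  n5⇒n17 (via fail)
[38] read 'c'  n17⇒n18  → match P6@[38:38],P7@[37:38]
[39] read 'c'  n18⇒n11 (via fail)  → match P6@[39:39]
[40] read 'a'  n11⇒n12
[41] read 'b'  n12⇒n13
[42] read 'c'  n13⇒n14  → match P6@[42:42],P7@[41:42]
[43] read 'b'  n14⇒n15  → match P3@[38:43]
[44] read 'a'  n15⇒n6 (via fail)
[45] read 'c'  n6⇒n10 (via fail)  → match P2@[44:45],P6@[45:45]
[46] read 'b'  n10⇒n5 (via fail)
[47] read 'a'  n5⇒n6
[48] read 'c'  n6⇒n10 (via fail)  → match P2@[47:48],P6@[48:48]
[49] read 'c'  n10⇒n11 (via fail)  → match P6@[49:49]
[50] read 'b'  n11⇒n5 (via fail)
[51] read 'c'  n5⇒n24 (via fail)  → match P6@[51:51],P7@[50:51]
[52] read 'b'  n24⇒n5 (via fail)
[53] read 'b'  n5⇒n17 (via fail)
[54] read 'a'  n17⇒n1 (via fail)
[55] read 'a'  n1⇒n2
[56] read 'c'  n2⇒n3  → match P0@[54:56],P2@[55:56],P6@[56:56]
[57] read 'c'  n3⇒n11 (via fail)  → match P6@[57:57]
[58] read 'a'  n11⇒n12
[59] read 'b'  n12⇒n13
[60] read 'c'  n13⇒n14  → match P6@[60:60],P7@[59:60]

Result: [[0,6],[5,1],[5,6],[5,7],[12,2],[12,6],[17,1],[17,6],[17,7],[20,0],[20,2],[20,6],[23,6],[23,7],[25,2],[25,6],[26,6],[28,2],[28,6],[32,0],[32,2],[32,6],[34,6],[34,7],[35,6],[38,6],[38,7],[39,6],[42,6],[42,7],[43,3],[45,2],[45,6],[48,2],[48,6],[49,6],[51,6],[51,7],[56,0],[56,2],[56,6],[57,6],[60,6],[60,7]]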